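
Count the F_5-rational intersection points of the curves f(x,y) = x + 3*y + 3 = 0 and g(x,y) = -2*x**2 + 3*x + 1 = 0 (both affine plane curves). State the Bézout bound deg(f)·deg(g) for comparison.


Common zeros: ∅; count = 0; Bézout bound = 2.

deg(f) = 1, deg(g) = 2, so Bézout bound = 2.
Scan x ∈ F_5. For each x, list the y ∈ F_5 with f(x, y) ≡ 0 and those with g(x, y) ≡ 0 (mod 5); the common zeros in that column are the intersection.
  x = 0: f ≡ 0 at y ∈ {4}; g ≡ 0 at y ∈ ∅; common: ∅.
  x = 1: f ≡ 0 at y ∈ {2}; g ≡ 0 at y ∈ ∅; common: ∅.
  x = 2: f ≡ 0 at y ∈ {0}; g ≡ 0 at y ∈ ∅; common: ∅.
  x = 3: f ≡ 0 at y ∈ {3}; g ≡ 0 at y ∈ ∅; common: ∅.
  x = 4: f ≡ 0 at y ∈ {1}; g ≡ 0 at y ∈ ∅; common: ∅.
Collecting: common zeros = ∅, so the count is 0.
Comparison with the Bézout bound: 0 ≤ 2 = deg(f)·deg(g), as expected for curves with no common component (the affine F_5-count falls short of the bound because intersections may lie at infinity, over extension fields, or carry multiplicity).


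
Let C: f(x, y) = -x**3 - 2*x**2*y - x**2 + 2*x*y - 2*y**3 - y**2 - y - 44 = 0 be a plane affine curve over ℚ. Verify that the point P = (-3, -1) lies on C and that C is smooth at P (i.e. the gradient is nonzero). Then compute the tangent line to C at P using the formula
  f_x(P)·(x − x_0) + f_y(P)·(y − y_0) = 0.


Tangent line at P: -35*x - 29*y - 134 = 0.

Step 1: f(-3, -1) = 0, so P lies on C.
Step 2: partial derivatives
  f_x(x, y) = -3*x**2 - 4*x*y - 2*x + 2*y, f_y(x, y) = -2*x**2 + 2*x - 6*y**2 - 2*y - 1.
  f_x(P) = -35, f_y(P) = -29 (gradient nonzero, so P is smooth).
Step 3: tangent line at P: -35·(x − -3) + -29·(y − -1) = 0.
Expanding: -35*x - 29*y - 134 = 0.


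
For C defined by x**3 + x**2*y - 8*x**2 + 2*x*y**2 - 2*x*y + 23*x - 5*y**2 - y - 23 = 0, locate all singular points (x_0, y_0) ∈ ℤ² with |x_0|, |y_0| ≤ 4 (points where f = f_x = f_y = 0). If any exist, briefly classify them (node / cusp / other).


Singular points: {(3, -1)}; classification: cusp.

Compute partial derivatives:
  f_x = 3*x**2 + 2*x*y - 16*x + 2*y**2 - 2*y + 23.
  f_y = x**2 + 4*x*y - 2*x - 10*y - 1.
Scan x_0 ∈ {−4, ..., 4}. For each x_0, f_y(x_0, y) is a polynomial in y; find its integer roots y ∈ {−4, ..., 4}, then test f_x and f at those candidates.
  x = -4: f_y(-4, y) = 23 - 26*y; no integer root y with |y| ≤ 4.
  x = -3: f_y(-3, y) = 14 - 22*y; no integer root y with |y| ≤ 4.
  x = -2: f_y(-2, y) = 7 - 18*y; no integer root y with |y| ≤ 4.
  x = -1: f_y(-1, y) = 2 - 14*y; no integer root y with |y| ≤ 4.
  x = 0: f_y(0, y) = -10*y - 1; no integer root y with |y| ≤ 4.
  x = 1: f_y(1, y) = -6*y - 2; no integer root y with |y| ≤ 4.
  x = 2: f_y(2, y) = -2*y - 1; no integer root y with |y| ≤ 4.
  x = 3: f_y(3, y) = 2*y + 2; vanishes at y ∈ {-1}. (3, -1): f_x = 0, f = 0 — SINGULAR.
  x = 4: f_y(4, y) = 6*y + 7; no integer root y with |y| ≤ 4.
Only singular point on the grid: (3, -1).
Classify: substitute x = 3 + u, y = -1 + v and expand: f = u**3 + u**2*v + 2*u*v**2 + v**2.
No constant or linear terms (consistent with a singular point). Quadratic part: v**2. Cubic part: u**3 + u**2*v + 2*u*v**2.
The quadratic part v**2 is a perfect square, so there is a single (double) tangent line v = 0, i.e. y = -1. Restricting the cubic part to that line (v = 0) leaves u**3 ≠ 0, so f is not divisible by v and the branch is v² ≈ -u**3 to lowest order — this is a cusp.
Classification: cusp.


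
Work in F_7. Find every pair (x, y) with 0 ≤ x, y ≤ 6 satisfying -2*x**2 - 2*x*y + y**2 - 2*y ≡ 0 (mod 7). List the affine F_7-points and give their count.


Affine F_7-points: {(0, 0), (0, 2), (4, 4), (4, 6), (5, 2), (5, 3), (6, 3), (6, 4)}; count = 8.

For each of the 49 pairs (x, y) ∈ F_7², evaluate f(x, y) mod 7. Record the zeros.
  x = 0: [0↦0, 1↦6, 2↦0, 3↦3, 4↦1, 5↦1, 6↦3]  zeros at y ∈ {0, 2}
  x = 1: [0↦5, 1↦2, 2↦1, 3↦2, 4↦5, 5↦3, 6↦3]  zeros at y ∈ ∅
  x = 2: [0↦6, 1↦1, 2↦5, 3↦4, 4↦5, 5↦1, 6↦6]  zeros at y ∈ ∅
  x = 3: [0↦3, 1↦3, 2↦5, 3↦2, 4↦1, 5↦2, 6↦5]  zeros at y ∈ ∅
  x = 4: [0↦3, 1↦1, 2↦1, 3↦3, 4↦0, 5↦6, 6↦0]  zeros at y ∈ {4, 6}
  x = 5: [0↦6, 1↦2, 2↦0, 3↦0, 4↦2, 5↦6, 6↦5]  zeros at y ∈ {2, 3}
  x = 6: [0↦5, 1↦6, 2↦2, 3↦0, 4↦0, 5↦2, 6↦6]  zeros at y ∈ {3, 4}
Collecting zeros: affine points = {(0, 0), (0, 2), (4, 4), (4, 6), (5, 2), (5, 3), (6, 3), (6, 4)}.
Total count |C(F_7)_aff| = 8.


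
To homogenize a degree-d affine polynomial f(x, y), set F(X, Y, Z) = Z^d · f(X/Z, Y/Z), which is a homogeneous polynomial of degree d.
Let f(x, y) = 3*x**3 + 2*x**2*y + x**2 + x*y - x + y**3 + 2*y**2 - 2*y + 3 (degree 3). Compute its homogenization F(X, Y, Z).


F(X, Y, Z) = 3*X**3 + 2*X**2*Y + X**2*Z + X*Y*Z - X*Z**2 + Y**3 + 2*Y**2*Z - 2*Y*Z**2 + 3*Z**3

deg(f) = 3.
Substitute x = X/Z, y = Y/Z into f, then multiply by Z^3.
  monomial 3·x^3·y^0 ↦ 3·X^3·Y^0·Z^0.
  monomial 2·x^2·y^1 ↦ 2·X^2·Y^1·Z^0.
  monomial 1·x^2·y^0 ↦ 1·X^2·Y^0·Z^1.
  monomial 1·x^1·y^1 ↦ 1·X^1·Y^1·Z^1.
  monomial -1·x^1·y^0 ↦ -1·X^1·Y^0·Z^2.
  monomial 1·x^0·y^3 ↦ 1·X^0·Y^3·Z^0.
  monomial 2·x^0·y^2 ↦ 2·X^0·Y^2·Z^1.
  monomial -2·x^0·y^1 ↦ -2·X^0·Y^1·Z^2.
  monomial 3·x^0·y^0 ↦ 3·X^0·Y^0·Z^3.
Collecting: F(X, Y, Z) = 3*X**3 + 2*X**2*Y + X**2*Z + X*Y*Z - X*Z**2 + Y**3 + 2*Y**2*Z - 2*Y*Z**2 + 3*Z**3.


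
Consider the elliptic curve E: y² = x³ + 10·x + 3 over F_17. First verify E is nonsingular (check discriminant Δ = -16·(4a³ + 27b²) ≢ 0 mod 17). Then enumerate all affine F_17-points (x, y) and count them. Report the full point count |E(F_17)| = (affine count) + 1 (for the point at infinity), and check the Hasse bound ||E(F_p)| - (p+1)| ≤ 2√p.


Affine points = {(3, 3), (3, 14), (5, 5), (5, 12), (7, 5), (7, 12), (8, 0), (10, 7), (10, 10), (11, 4), (11, 13), (12, 7), (12, 10), (13, 1), (13, 16), (15, 3), (15, 14), (16, 3), (16, 14)}; affine count = 19; |E(F_17)| = 20.

Discriminant check: Δ ∝ 4a³ + 27b² = 4·10³ + 27·3² = 4·1000 + 27·9 ≡ 10 (mod 17). Nonzero ⇒ E is nonsingular.
For each x ∈ F_17, compute rhs = x³ + 10·x + 3 mod 17, then count y ∈ F_17 with y² ≡ rhs.
  x = 0: rhs = 3, matching y values: none (0 points).
  x = 1: rhs = 14, matching y values: none (0 points).
  x = 2: rhs = 14, matching y values: none (0 points).
  x = 3: rhs = 9, matching y values: 3, 14 (2 points).
  x = 4: rhs = 5, matching y values: none (0 points).
  x = 5: rhs = 8, matching y values: 5, 12 (2 points).
  x = 6: rhs = 7, matching y values: none (0 points).
  x = 7: rhs = 8, matching y values: 5, 12 (2 points).
  x = 8: rhs = 0, matching y values: 0 (1 points).
  x = 9: rhs = 6, matching y values: none (0 points).
  x = 10: rhs = 15, matching y values: 7, 10 (2 points).
  x = 11: rhs = 16, matching y values: 4, 13 (2 points).
  x = 12: rhs = 15, matching y values: 7, 10 (2 points).
  x = 13: rhs = 1, matching y values: 1, 16 (2 points).
  x = 14: rhs = 14, matching y values: none (0 points).
  x = 15: rhs = 9, matching y values: 3, 14 (2 points).
  x = 16: rhs = 9, matching y values: 3, 14 (2 points).
Total affine count: 19.
Full point count |E(F_17)| = 19 + 1 = 20.
Hasse bound: |20 − (17+1)| = |2| = 2 ≤ 2√17 ≈ 8.2462 ✓.


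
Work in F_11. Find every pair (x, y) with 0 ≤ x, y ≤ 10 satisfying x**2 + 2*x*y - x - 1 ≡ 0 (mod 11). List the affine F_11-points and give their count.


Affine F_11-points: {(1, 6), (2, 8), (3, 1), (4, 0), (5, 8), (6, 4), (7, 1), (8, 0), (9, 4), (10, 6)}; count = 10.

For each of the 121 pairs (x, y) ∈ F_11², evaluate f(x, y) mod 11. Record the zeros.
  x = 0: [0↦10, 1↦10, 2↦10, 3↦10, 4↦10, 5↦10, 6↦10, 7↦10, 8↦10, 9↦10, 10↦10]  zeros at y ∈ ∅
  x = 1: [0↦10, 1↦1, 2↦3, 3↦5, 4↦7, 5↦9, 6↦0, 7↦2, 8↦4, 9↦6, 10↦8]  zeros at y ∈ {6}
  x = 2: [0↦1, 1↦5, 2↦9, 3↦2, 4↦6, 5↦10, 6↦3, 7↦7, 8↦0, 9↦4, 10↦8]  zeros at y ∈ {8}
  x = 3: [0↦5, 1↦0, 2↦6, 3↦1, 4↦7, 5↦2, 6↦8, 7↦3, 8↦9, 9↦4, 10↦10]  zeros at y ∈ {1}
  x = 4: [0↦0, 1↦8, 2↦5, 3↦2, 4↦10, 5↦7, 6↦4, 7↦1, 8↦9, 9↦6, 10↦3]  zeros at y ∈ {0}
  x = 5: [0↦8, 1↦7, 2↦6, 3↦5, 4↦4, 5↦3, 6↦2, 7↦1, 8↦0, 9↦10, 10↦9]  zeros at y ∈ {8}
  x = 6: [0↦7, 1↦8, 2↦9, 3↦10, 4↦0, 5↦1, 6↦2, 7↦3, 8↦4, 9↦5, 10↦6]  zeros at y ∈ {4}
  x = 7: [0↦8, 1↦0, 2↦3, 3↦6, 4↦9, 5↦1, 6↦4, 7↦7, 8↦10, 9↦2, 10↦5]  zeros at y ∈ {1}
  x = 8: [0↦0, 1↦5, 2↦10, 3↦4, 4↦9, 5↦3, 6↦8, 7↦2, 8↦7, 9↦1, 10↦6]  zeros at y ∈ {0}
  x = 9: [0↦5, 1↦1, 2↦8, 3↦4, 4↦0, 5↦7, 6↦3, 7↦10, 8↦6, 9↦2, 10↦9]  zeros at y ∈ {4}
  x = 10: [0↦1, 1↦10, 2↦8, 3↦6, 4↦4, 5↦2, 6↦0, 7↦9, 8↦7, 9↦5, 10↦3]  zeros at y ∈ {6}
Collecting zeros: affine points = {(1, 6), (2, 8), (3, 1), (4, 0), (5, 8), (6, 4), (7, 1), (8, 0), (9, 4), (10, 6)}.
Total count |C(F_11)_aff| = 10.


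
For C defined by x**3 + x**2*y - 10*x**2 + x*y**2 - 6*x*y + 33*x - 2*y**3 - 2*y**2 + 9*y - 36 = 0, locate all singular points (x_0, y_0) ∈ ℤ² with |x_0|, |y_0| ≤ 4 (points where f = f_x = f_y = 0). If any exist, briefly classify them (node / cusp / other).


Singular points: {(3, 0)}; classification: node.

Compute partial derivatives:
  f_x = 3*x**2 + 2*x*y - 20*x + y**2 - 6*y + 33.
  f_y = x**2 + 2*x*y - 6*x - 6*y**2 - 4*y + 9.
Scan x_0 ∈ {−4, ..., 4}. For each x_0, f_y(x_0, y) is a polynomial in y; find its integer roots y ∈ {−4, ..., 4}, then test f_x and f at those candidates.
  x = -4: f_y(-4, y) = -6*y**2 - 12*y + 49; no integer root y with |y| ≤ 4.
  x = -3: f_y(-3, y) = -6*y**2 - 10*y + 36; no integer root y with |y| ≤ 4.
  x = -2: f_y(-2, y) = -6*y**2 - 8*y + 25; no integer root y with |y| ≤ 4.
  x = -1: f_y(-1, y) = -6*y**2 - 6*y + 16; no integer root y with |y| ≤ 4.
  x = 0: f_y(0, y) = -6*y**2 - 4*y + 9; no integer root y with |y| ≤ 4.
  x = 1: f_y(1, y) = -6*y**2 - 2*y + 4; vanishes at y ∈ {-1}. (1, -1): f_x = 21 ≠ 0.
  x = 2: f_y(2, y) = 1 - 6*y**2; no integer root y with |y| ≤ 4.
  x = 3: f_y(3, y) = -6*y**2 + 2*y; vanishes at y ∈ {0}. (3, 0): f_x = 0, f = 0 — SINGULAR.
  x = 4: f_y(4, y) = -6*y**2 + 4*y + 1; no integer root y with |y| ≤ 4.
Only singular point on the grid: (3, 0).
Classify: substitute x = 3 + u, y = 0 + v and expand: f = u**3 + u**2*v - u**2 + u*v**2 - 2*v**3 + v**2.
No constant or linear terms (consistent with a singular point). Quadratic part: -u**2 + v**2. Cubic part: u**3 + u**2*v + u*v**2 - 2*v**3.
The quadratic part v**2 - u**2 = (v − u)(v + u) splits into two distinct linear factors, so there are two distinct tangent lines y − 0 = ±(x − 3) — this is a node (ordinary double point).
Classification: node.


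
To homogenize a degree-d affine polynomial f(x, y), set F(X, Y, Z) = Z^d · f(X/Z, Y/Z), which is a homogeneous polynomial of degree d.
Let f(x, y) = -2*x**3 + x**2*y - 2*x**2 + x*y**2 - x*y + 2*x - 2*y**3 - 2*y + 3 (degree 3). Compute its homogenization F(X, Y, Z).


F(X, Y, Z) = -2*X**3 + X**2*Y - 2*X**2*Z + X*Y**2 - X*Y*Z + 2*X*Z**2 - 2*Y**3 - 2*Y*Z**2 + 3*Z**3

deg(f) = 3.
Substitute x = X/Z, y = Y/Z into f, then multiply by Z^3.
  monomial -2·x^3·y^0 ↦ -2·X^3·Y^0·Z^0.
  monomial 1·x^2·y^1 ↦ 1·X^2·Y^1·Z^0.
  monomial -2·x^2·y^0 ↦ -2·X^2·Y^0·Z^1.
  monomial 1·x^1·y^2 ↦ 1·X^1·Y^2·Z^0.
  monomial -1·x^1·y^1 ↦ -1·X^1·Y^1·Z^1.
  monomial 2·x^1·y^0 ↦ 2·X^1·Y^0·Z^2.
  monomial -2·x^0·y^3 ↦ -2·X^0·Y^3·Z^0.
  monomial -2·x^0·y^1 ↦ -2·X^0·Y^1·Z^2.
  monomial 3·x^0·y^0 ↦ 3·X^0·Y^0·Z^3.
Collecting: F(X, Y, Z) = -2*X**3 + X**2*Y - 2*X**2*Z + X*Y**2 - X*Y*Z + 2*X*Z**2 - 2*Y**3 - 2*Y*Z**2 + 3*Z**3.


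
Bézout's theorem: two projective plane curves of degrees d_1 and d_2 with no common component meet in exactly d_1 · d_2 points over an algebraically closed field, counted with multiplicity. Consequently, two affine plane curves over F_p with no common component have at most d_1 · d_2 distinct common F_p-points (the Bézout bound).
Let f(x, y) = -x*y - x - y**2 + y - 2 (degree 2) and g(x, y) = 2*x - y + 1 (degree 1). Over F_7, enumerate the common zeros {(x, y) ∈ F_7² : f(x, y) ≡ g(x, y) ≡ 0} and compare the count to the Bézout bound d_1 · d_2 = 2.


Common zeros: ∅; count = 0; Bézout bound = 2.

deg(f) = 2, deg(g) = 1, so Bézout bound = 2.
Scan x ∈ F_7. For each x, list the y ∈ F_7 with f(x, y) ≡ 0 and those with g(x, y) ≡ 0 (mod 7); the common zeros in that column are the intersection.
  x = 0: f ≡ 0 at y ∈ {4}; g ≡ 0 at y ∈ {1}; common: ∅.
  x = 1: f ≡ 0 at y ∈ {2, 5}; g ≡ 0 at y ∈ {3}; common: ∅.
  x = 2: f ≡ 0 at y ∈ ∅; g ≡ 0 at y ∈ {5}; common: ∅.
  x = 3: f ≡ 0 at y ∈ ∅; g ≡ 0 at y ∈ {0}; common: ∅.
  x = 4: f ≡ 0 at y ∈ ∅; g ≡ 0 at y ∈ {2}; common: ∅.
  x = 5: f ≡ 0 at y ∈ {0, 3}; g ≡ 0 at y ∈ {4}; common: ∅.
  x = 6: f ≡ 0 at y ∈ {1}; g ≡ 0 at y ∈ {6}; common: ∅.
Collecting: common zeros = ∅, so the count is 0.
Comparison with the Bézout bound: 0 ≤ 2 = deg(f)·deg(g), as expected for curves with no common component (the affine F_7-count falls short of the bound because intersections may lie at infinity, over extension fields, or carry multiplicity).


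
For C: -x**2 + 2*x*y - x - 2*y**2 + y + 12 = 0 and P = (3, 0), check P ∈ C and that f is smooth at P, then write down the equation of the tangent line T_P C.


Tangent line at P: -7*x + 7*y + 21 = 0.

Step 1: f(3, 0) = 0, so P lies on C.
Step 2: partial derivatives
  f_x(x, y) = -2*x + 2*y - 1, f_y(x, y) = 2*x - 4*y + 1.
  f_x(P) = -7, f_y(P) = 7 (gradient nonzero, so P is smooth).
Step 3: tangent line at P: -7·(x − 3) + 7·(y − 0) = 0.
Expanding: -7*x + 7*y + 21 = 0.


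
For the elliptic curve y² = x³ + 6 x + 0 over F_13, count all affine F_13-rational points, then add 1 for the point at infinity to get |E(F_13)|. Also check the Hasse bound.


Affine points = {(0, 0), (4, 6), (4, 7), (5, 5), (5, 8), (8, 1), (8, 12), (9, 4), (9, 9)}; affine count = 9; |E(F_13)| = 10.

Discriminant check: Δ ∝ 4a³ + 27b² = 4·6³ + 27·0² = 4·216 + 27·0 ≡ 6 (mod 13). Nonzero ⇒ E is nonsingular.
For each x ∈ F_13, compute rhs = x³ + 6·x + 0 mod 13, then count y ∈ F_13 with y² ≡ rhs.
  x = 0: rhs = 0, matching y values: 0 (1 points).
  x = 1: rhs = 7, matching y values: none (0 points).
  x = 2: rhs = 7, matching y values: none (0 points).
  x = 3: rhs = 6, matching y values: none (0 points).
  x = 4: rhs = 10, matching y values: 6, 7 (2 points).
  x = 5: rhs = 12, matching y values: 5, 8 (2 points).
  x = 6: rhs = 5, matching y values: none (0 points).
  x = 7: rhs = 8, matching y values: none (0 points).
  x = 8: rhs = 1, matching y values: 1, 12 (2 points).
  x = 9: rhs = 3, matching y values: 4, 9 (2 points).
  x = 10: rhs = 7, matching y values: none (0 points).
  x = 11: rhs = 6, matching y values: none (0 points).
  x = 12: rhs = 6, matching y values: none (0 points).
Total affine count: 9.
Full point count |E(F_13)| = 9 + 1 = 10.
Hasse bound: |10 − (13+1)| = |-4| = 4 ≤ 2√13 ≈ 7.2111 ✓.


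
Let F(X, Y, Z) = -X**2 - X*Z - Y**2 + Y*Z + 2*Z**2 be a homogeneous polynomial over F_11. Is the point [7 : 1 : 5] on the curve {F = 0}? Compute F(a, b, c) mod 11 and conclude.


F(7,1,5) ≡ 3 (mod 11); P is NOT on the curve.

Evaluate F(7, 1, 5) term-by-term (mod 11).
  -X**2 ↦ -1·49·1·1 = -49
  -X*Z ↦ -1·7·1·5 = -35
  -Y**2 ↦ -1·1·1·1 = -1
  Y*Z ↦ 1·1·1·5 = 5
  2*Z**2 ↦ 2·1·1·25 = 50
Sum: F(7, 1, 5) = (-49) + (-35) + (-1) + (5) + (50) = -30.
Reducing mod 11: -30 ≡ 3 (mod 11).
Since F(a, b, c) ≡ 3 ≠ 0 (mod 11), P does NOT lie on the curve.


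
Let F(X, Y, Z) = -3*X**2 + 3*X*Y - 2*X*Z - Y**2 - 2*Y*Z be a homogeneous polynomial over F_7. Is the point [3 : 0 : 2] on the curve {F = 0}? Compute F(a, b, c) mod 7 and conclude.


F(3,0,2) ≡ 3 (mod 7); P is NOT on the curve.

Evaluate F(3, 0, 2) term-by-term (mod 7).
  -3*X**2 ↦ -3·9·1·1 = -27
  3*X*Y ↦ 3·3·0·1 = 0
  -2*X*Z ↦ -2·3·1·2 = -12
  -Y**2 ↦ -1·1·0·1 = 0
  -2*Y*Z ↦ -2·1·0·2 = 0
Sum: F(3, 0, 2) = (-27) + (0) + (-12) + (0) + (0) = -39.
Reducing mod 7: -39 ≡ 3 (mod 7).
Since F(a, b, c) ≡ 3 ≠ 0 (mod 7), P does NOT lie on the curve.


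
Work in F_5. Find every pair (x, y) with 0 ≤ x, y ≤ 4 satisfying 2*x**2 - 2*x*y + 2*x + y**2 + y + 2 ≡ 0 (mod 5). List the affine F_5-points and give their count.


Affine F_5-points: {(3, 2), (3, 3), (4, 3), (4, 4)}; count = 4.

For each of the 25 pairs (x, y) ∈ F_5², evaluate f(x, y) mod 5. Record the zeros.
  x = 0: [0↦2, 1↦4, 2↦3, 3↦4, 4↦2]  zeros at y ∈ ∅
  x = 1: [0↦1, 1↦1, 2↦3, 3↦2, 4↦3]  zeros at y ∈ ∅
  x = 2: [0↦4, 1↦2, 2↦2, 3↦4, 4↦3]  zeros at y ∈ ∅
  x = 3: [0↦1, 1↦2, 2↦0, 3↦0, 4↦2]  zeros at y ∈ {2, 3}
  x = 4: [0↦2, 1↦1, 2↦2, 3↦0, 4↦0]  zeros at y ∈ {3, 4}
Collecting zeros: affine points = {(3, 2), (3, 3), (4, 3), (4, 4)}.
Total count |C(F_5)_aff| = 4.


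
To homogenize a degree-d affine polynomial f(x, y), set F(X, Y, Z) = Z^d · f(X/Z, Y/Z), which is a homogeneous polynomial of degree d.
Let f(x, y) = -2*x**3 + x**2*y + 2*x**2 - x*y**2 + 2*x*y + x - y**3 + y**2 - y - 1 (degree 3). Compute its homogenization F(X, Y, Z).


F(X, Y, Z) = -2*X**3 + X**2*Y + 2*X**2*Z - X*Y**2 + 2*X*Y*Z + X*Z**2 - Y**3 + Y**2*Z - Y*Z**2 - Z**3

deg(f) = 3.
Substitute x = X/Z, y = Y/Z into f, then multiply by Z^3.
  monomial -2·x^3·y^0 ↦ -2·X^3·Y^0·Z^0.
  monomial 1·x^2·y^1 ↦ 1·X^2·Y^1·Z^0.
  monomial 2·x^2·y^0 ↦ 2·X^2·Y^0·Z^1.
  monomial -1·x^1·y^2 ↦ -1·X^1·Y^2·Z^0.
  monomial 2·x^1·y^1 ↦ 2·X^1·Y^1·Z^1.
  monomial 1·x^1·y^0 ↦ 1·X^1·Y^0·Z^2.
  monomial -1·x^0·y^3 ↦ -1·X^0·Y^3·Z^0.
  monomial 1·x^0·y^2 ↦ 1·X^0·Y^2·Z^1.
  monomial -1·x^0·y^1 ↦ -1·X^0·Y^1·Z^2.
  monomial -1·x^0·y^0 ↦ -1·X^0·Y^0·Z^3.
Collecting: F(X, Y, Z) = -2*X**3 + X**2*Y + 2*X**2*Z - X*Y**2 + 2*X*Y*Z + X*Z**2 - Y**3 + Y**2*Z - Y*Z**2 - Z**3.


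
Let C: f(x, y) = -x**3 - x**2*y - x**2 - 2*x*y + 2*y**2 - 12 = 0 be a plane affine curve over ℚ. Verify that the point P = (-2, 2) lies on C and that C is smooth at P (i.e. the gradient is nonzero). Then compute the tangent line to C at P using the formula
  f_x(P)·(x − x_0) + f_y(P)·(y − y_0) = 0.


Tangent line at P: -4*x + 8*y - 24 = 0.

Step 1: f(-2, 2) = 0, so P lies on C.
Step 2: partial derivatives
  f_x(x, y) = -3*x**2 - 2*x*y - 2*x - 2*y, f_y(x, y) = -x**2 - 2*x + 4*y.
  f_x(P) = -4, f_y(P) = 8 (gradient nonzero, so P is smooth).
Step 3: tangent line at P: -4·(x − -2) + 8·(y − 2) = 0.
Expanding: -4*x + 8*y - 24 = 0.


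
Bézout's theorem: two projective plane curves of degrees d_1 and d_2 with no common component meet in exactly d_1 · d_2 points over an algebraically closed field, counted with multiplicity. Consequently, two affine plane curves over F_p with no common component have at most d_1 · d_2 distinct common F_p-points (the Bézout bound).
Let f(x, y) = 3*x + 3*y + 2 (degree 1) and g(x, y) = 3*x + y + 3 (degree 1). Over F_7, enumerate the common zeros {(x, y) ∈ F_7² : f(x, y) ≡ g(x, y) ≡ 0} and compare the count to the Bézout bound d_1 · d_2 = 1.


Common zeros: {(0, 4)}; count = 1; Bézout bound = 1.

deg(f) = 1, deg(g) = 1, so Bézout bound = 1.
Scan x ∈ F_7. For each x, list the y ∈ F_7 with f(x, y) ≡ 0 and those with g(x, y) ≡ 0 (mod 7); the common zeros in that column are the intersection.
  x = 0: f ≡ 0 at y ∈ {4}; g ≡ 0 at y ∈ {4}; common: {4}.
  x = 1: f ≡ 0 at y ∈ {3}; g ≡ 0 at y ∈ {1}; common: ∅.
  x = 2: f ≡ 0 at y ∈ {2}; g ≡ 0 at y ∈ {5}; common: ∅.
  x = 3: f ≡ 0 at y ∈ {1}; g ≡ 0 at y ∈ {2}; common: ∅.
  x = 4: f ≡ 0 at y ∈ {0}; g ≡ 0 at y ∈ {6}; common: ∅.
  x = 5: f ≡ 0 at y ∈ {6}; g ≡ 0 at y ∈ {3}; common: ∅.
  x = 6: f ≡ 0 at y ∈ {5}; g ≡ 0 at y ∈ {0}; common: ∅.
Collecting: common zeros = {(0, 4)}, so the count is 1.
Comparison with the Bézout bound: 1 ≤ 1 = deg(f)·deg(g), as expected for curves with no common component (the bound is attained).


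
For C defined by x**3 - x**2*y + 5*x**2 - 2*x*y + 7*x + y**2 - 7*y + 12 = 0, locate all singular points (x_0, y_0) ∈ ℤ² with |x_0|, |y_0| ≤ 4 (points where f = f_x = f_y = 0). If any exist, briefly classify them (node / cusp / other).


Singular points: {(-1, 3)}; classification: node.

Compute partial derivatives:
  f_x = 3*x**2 - 2*x*y + 10*x - 2*y + 7.
  f_y = -x**2 - 2*x + 2*y - 7.
Scan x_0 ∈ {−4, ..., 4}. For each x_0, f_y(x_0, y) is a polynomial in y; find its integer roots y ∈ {−4, ..., 4}, then test f_x and f at those candidates.
  x = -4: f_y(-4, y) = 2*y - 15; no integer root y with |y| ≤ 4.
  x = -3: f_y(-3, y) = 2*y - 10; no integer root y with |y| ≤ 4.
  x = -2: f_y(-2, y) = 2*y - 7; no integer root y with |y| ≤ 4.
  x = -1: f_y(-1, y) = 2*y - 6; vanishes at y ∈ {3}. (-1, 3): f_x = 0, f = 0 — SINGULAR.
  x = 0: f_y(0, y) = 2*y - 7; no integer root y with |y| ≤ 4.
  x = 1: f_y(1, y) = 2*y - 10; no integer root y with |y| ≤ 4.
  x = 2: f_y(2, y) = 2*y - 15; no integer root y with |y| ≤ 4.
  x = 3: f_y(3, y) = 2*y - 22; no integer root y with |y| ≤ 4.
  x = 4: f_y(4, y) = 2*y - 31; no integer root y with |y| ≤ 4.
Only singular point on the grid: (-1, 3).
Classify: substitute x = -1 + u, y = 3 + v and expand: f = u**3 - u**2*v - u**2 + v**2.
No constant or linear terms (consistent with a singular point). Quadratic part: -u**2 + v**2. Cubic part: u**3 - u**2*v.
The quadratic part v**2 - u**2 = (v − u)(v + u) splits into two distinct linear factors, so there are two distinct tangent lines y − 3 = ±(x − -1) — this is a node (ordinary double point).
Classification: node.


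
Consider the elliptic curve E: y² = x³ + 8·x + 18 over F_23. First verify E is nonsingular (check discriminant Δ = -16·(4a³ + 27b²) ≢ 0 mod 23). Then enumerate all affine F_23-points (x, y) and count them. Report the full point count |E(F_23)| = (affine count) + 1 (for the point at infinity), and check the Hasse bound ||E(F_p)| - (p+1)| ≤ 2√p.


Affine points = {(0, 8), (0, 15), (1, 2), (1, 21), (3, 0), (6, 11), (6, 12), (7, 7), (7, 16), (12, 5), (12, 18), (20, 6), (20, 17), (22, 3), (22, 20)}; affine count = 15; |E(F_23)| = 16.

Discriminant check: Δ ∝ 4a³ + 27b² = 4·8³ + 27·18² = 4·512 + 27·324 ≡ 9 (mod 23). Nonzero ⇒ E is nonsingular.
For each x ∈ F_23, compute rhs = x³ + 8·x + 18 mod 23, then count y ∈ F_23 with y² ≡ rhs.
  x = 0: rhs = 18, matching y values: 8, 15 (2 points).
  x = 1: rhs = 4, matching y values: 2, 21 (2 points).
  x = 2: rhs = 19, matching y values: none (0 points).
  x = 3: rhs = 0, matching y values: 0 (1 points).
  x = 4: rhs = 22, matching y values: none (0 points).
  x = 5: rhs = 22, matching y values: none (0 points).
  x = 6: rhs = 6, matching y values: 11, 12 (2 points).
  x = 7: rhs = 3, matching y values: 7, 16 (2 points).
  x = 8: rhs = 19, matching y values: none (0 points).
  x = 9: rhs = 14, matching y values: none (0 points).
  x = 10: rhs = 17, matching y values: none (0 points).
  x = 11: rhs = 11, matching y values: none (0 points).
  x = 12: rhs = 2, matching y values: 5, 18 (2 points).
  x = 13: rhs = 19, matching y values: none (0 points).
  x = 14: rhs = 22, matching y values: none (0 points).
  x = 15: rhs = 17, matching y values: none (0 points).
  x = 16: rhs = 10, matching y values: none (0 points).
  x = 17: rhs = 7, matching y values: none (0 points).
  x = 18: rhs = 14, matching y values: none (0 points).
  x = 19: rhs = 14, matching y values: none (0 points).
  x = 20: rhs = 13, matching y values: 6, 17 (2 points).
  x = 21: rhs = 17, matching y values: none (0 points).
  x = 22: rhs = 9, matching y values: 3, 20 (2 points).
Total affine count: 15.
Full point count |E(F_23)| = 15 + 1 = 16.
Hasse bound: |16 − (23+1)| = |-8| = 8 ≤ 2√23 ≈ 9.5917 ✓.


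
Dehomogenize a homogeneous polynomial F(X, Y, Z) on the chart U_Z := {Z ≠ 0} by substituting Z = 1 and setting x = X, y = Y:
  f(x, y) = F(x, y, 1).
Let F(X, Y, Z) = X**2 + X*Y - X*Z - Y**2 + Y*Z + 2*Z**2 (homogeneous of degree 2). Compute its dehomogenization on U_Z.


f(x, y) = x**2 + x*y - x - y**2 + y + 2

On U_Z we set Z = 1. Each monomial c·X^i·Y^j·Z^k in F becomes c·x^i·y^j·1^k = c·x^i·y^j.
Substituting Z = 1: F(X, Y, 1) = x**2 + x*y - x - y**2 + y + 2.
Note: deg(f) ≤ deg(F) = 2; strict inequality happens when F is divisible by Z (lost terms).


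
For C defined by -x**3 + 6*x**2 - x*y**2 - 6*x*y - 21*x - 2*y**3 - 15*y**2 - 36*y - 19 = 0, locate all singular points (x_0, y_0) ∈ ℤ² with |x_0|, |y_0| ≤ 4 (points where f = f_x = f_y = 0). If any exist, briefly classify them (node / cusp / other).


Singular points: {(2, -3)}; classification: cusp.

Compute partial derivatives:
  f_x = -3*x**2 + 12*x - y**2 - 6*y - 21.
  f_y = -2*x*y - 6*x - 6*y**2 - 30*y - 36.
Scan x_0 ∈ {−4, ..., 4}. For each x_0, f_y(x_0, y) is a polynomial in y; find its integer roots y ∈ {−4, ..., 4}, then test f_x and f at those candidates.
  x = -4: f_y(-4, y) = -6*y**2 - 22*y - 12; vanishes at y ∈ {-3}. (-4, -3): f_x = -108 ≠ 0.
  x = -3: f_y(-3, y) = -6*y**2 - 24*y - 18; vanishes at y ∈ {-3, -1}. (-3, -3): f_x = -75 ≠ 0; (-3, -1): f_x = -79 ≠ 0.
  x = -2: f_y(-2, y) = -6*y**2 - 26*y - 24; vanishes at y ∈ {-3}. (-2, -3): f_x = -48 ≠ 0.
  x = -1: f_y(-1, y) = -6*y**2 - 28*y - 30; vanishes at y ∈ {-3}. (-1, -3): f_x = -27 ≠ 0.
  x = 0: f_y(0, y) = -6*y**2 - 30*y - 36; vanishes at y ∈ {-3, -2}. (0, -3): f_x = -12 ≠ 0; (0, -2): f_x = -13 ≠ 0.
  x = 1: f_y(1, y) = -6*y**2 - 32*y - 42; vanishes at y ∈ {-3}. (1, -3): f_x = -3 ≠ 0.
  x = 2: f_y(2, y) = -6*y**2 - 34*y - 48; vanishes at y ∈ {-3}. (2, -3): f_x = 0, f = 0 — SINGULAR.
  x = 3: f_y(3, y) = -6*y**2 - 36*y - 54; vanishes at y ∈ {-3}. (3, -3): f_x = -3 ≠ 0.
  x = 4: f_y(4, y) = -6*y**2 - 38*y - 60; vanishes at y ∈ {-3}. (4, -3): f_x = -12 ≠ 0.
Only singular point on the grid: (2, -3).
Classify: substitute x = 2 + u, y = -3 + v and expand: f = -u**3 - u*v**2 - 2*v**3 + v**2.
No constant or linear terms (consistent with a singular point). Quadratic part: v**2. Cubic part: -u**3 - u*v**2 - 2*v**3.
The quadratic part v**2 is a perfect square, so there is a single (double) tangent line v = 0, i.e. y = -3. Restricting the cubic part to that line (v = 0) leaves -u**3 ≠ 0, so f is not divisible by v and the branch is v² ≈ u**3 to lowest order — this is a cusp.
Classification: cusp.


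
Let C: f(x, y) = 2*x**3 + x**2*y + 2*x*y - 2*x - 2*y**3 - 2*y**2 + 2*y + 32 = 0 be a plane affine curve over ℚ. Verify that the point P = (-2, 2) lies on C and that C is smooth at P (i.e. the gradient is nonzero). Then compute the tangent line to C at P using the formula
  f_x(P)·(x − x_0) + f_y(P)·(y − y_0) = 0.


Tangent line at P: 18*x - 30*y + 96 = 0.

Step 1: f(-2, 2) = 0, so P lies on C.
Step 2: partial derivatives
  f_x(x, y) = 6*x**2 + 2*x*y + 2*y - 2, f_y(x, y) = x**2 + 2*x - 6*y**2 - 4*y + 2.
  f_x(P) = 18, f_y(P) = -30 (gradient nonzero, so P is smooth).
Step 3: tangent line at P: 18·(x − -2) + -30·(y − 2) = 0.
Expanding: 18*x - 30*y + 96 = 0.


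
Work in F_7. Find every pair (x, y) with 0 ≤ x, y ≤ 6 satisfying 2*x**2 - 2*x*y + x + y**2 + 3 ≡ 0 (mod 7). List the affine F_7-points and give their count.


Affine F_7-points: {(0, 2), (0, 5), (1, 4), (1, 5), (5, 1), (5, 2), (6, 1), (6, 4)}; count = 8.

For each of the 49 pairs (x, y) ∈ F_7², evaluate f(x, y) mod 7. Record the zeros.
  x = 0: [0↦3, 1↦4, 2↦0, 3↦5, 4↦5, 5↦0, 6↦4]  zeros at y ∈ {2, 5}
  x = 1: [0↦6, 1↦5, 2↦6, 3↦2, 4↦0, 5↦0, 6↦2]  zeros at y ∈ {4, 5}
  x = 2: [0↦6, 1↦3, 2↦2, 3↦3, 4↦6, 5↦4, 6↦4]  zeros at y ∈ ∅
  x = 3: [0↦3, 1↦5, 2↦2, 3↦1, 4↦2, 5↦5, 6↦3]  zeros at y ∈ ∅
  x = 4: [0↦4, 1↦4, 2↦6, 3↦3, 4↦2, 5↦3, 6↦6]  zeros at y ∈ ∅
  x = 5: [0↦2, 1↦0, 2↦0, 3↦2, 4↦6, 5↦5, 6↦6]  zeros at y ∈ {1, 2}
  x = 6: [0↦4, 1↦0, 2↦5, 3↦5, 4↦0, 5↦4, 6↦3]  zeros at y ∈ {1, 4}
Collecting zeros: affine points = {(0, 2), (0, 5), (1, 4), (1, 5), (5, 1), (5, 2), (6, 1), (6, 4)}.
Total count |C(F_7)_aff| = 8.


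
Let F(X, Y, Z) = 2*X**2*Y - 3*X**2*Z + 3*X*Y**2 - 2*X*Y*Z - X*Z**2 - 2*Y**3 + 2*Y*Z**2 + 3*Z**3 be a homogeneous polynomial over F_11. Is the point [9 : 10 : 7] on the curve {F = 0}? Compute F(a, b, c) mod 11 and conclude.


F(9,10,7) ≡ 3 (mod 11); P is NOT on the curve.

Evaluate F(9, 10, 7) term-by-term (mod 11).
  2*X**2*Y ↦ 2·81·10·1 = 1620
  -3*X**2*Z ↦ -3·81·1·7 = -1701
  3*X*Y**2 ↦ 3·9·100·1 = 2700
  -2*X*Y*Z ↦ -2·9·10·7 = -1260
  -X*Z**2 ↦ -1·9·1·49 = -441
  -2*Y**3 ↦ -2·1·1000·1 = -2000
  2*Y*Z**2 ↦ 2·1·10·49 = 980
  3*Z**3 ↦ 3·1·1·343 = 1029
Sum: F(9, 10, 7) = (1620) + (-1701) + (2700) + (-1260) + (-441) + (-2000) + (980) + (1029) = 927.
Reducing mod 11: 927 ≡ 3 (mod 11).
Since F(a, b, c) ≡ 3 ≠ 0 (mod 11), P does NOT lie on the curve.


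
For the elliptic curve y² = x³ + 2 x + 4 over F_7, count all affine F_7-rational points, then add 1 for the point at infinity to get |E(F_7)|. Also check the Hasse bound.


Affine points = {(0, 2), (0, 5), (1, 0), (2, 3), (2, 4), (3, 3), (3, 4), (6, 1), (6, 6)}; affine count = 9; |E(F_7)| = 10.

Discriminant check: Δ ∝ 4a³ + 27b² = 4·2³ + 27·4² = 4·8 + 27·16 ≡ 2 (mod 7). Nonzero ⇒ E is nonsingular.
For each x ∈ F_7, compute rhs = x³ + 2·x + 4 mod 7, then count y ∈ F_7 with y² ≡ rhs.
  x = 0: rhs = 4, matching y values: 2, 5 (2 points).
  x = 1: rhs = 0, matching y values: 0 (1 points).
  x = 2: rhs = 2, matching y values: 3, 4 (2 points).
  x = 3: rhs = 2, matching y values: 3, 4 (2 points).
  x = 4: rhs = 6, matching y values: none (0 points).
  x = 5: rhs = 6, matching y values: none (0 points).
  x = 6: rhs = 1, matching y values: 1, 6 (2 points).
Total affine count: 9.
Full point count |E(F_7)| = 9 + 1 = 10.
Hasse bound: |10 − (7+1)| = |2| = 2 ≤ 2√7 ≈ 5.2915 ✓.


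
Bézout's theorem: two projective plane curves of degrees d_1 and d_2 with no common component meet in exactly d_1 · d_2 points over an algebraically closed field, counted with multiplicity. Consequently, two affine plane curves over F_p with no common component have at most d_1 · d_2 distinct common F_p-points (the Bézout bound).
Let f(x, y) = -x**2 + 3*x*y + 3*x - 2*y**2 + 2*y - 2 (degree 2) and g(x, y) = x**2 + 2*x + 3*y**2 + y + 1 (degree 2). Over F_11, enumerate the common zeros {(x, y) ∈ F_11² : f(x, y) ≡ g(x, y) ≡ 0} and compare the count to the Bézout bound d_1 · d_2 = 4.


Common zeros: {(7, 10)}; count = 1; Bézout bound = 4.

deg(f) = 2, deg(g) = 2, so Bézout bound = 4.
Scan x ∈ F_11. For each x, list the y ∈ F_11 with f(x, y) ≡ 0 and those with g(x, y) ≡ 0 (mod 11); the common zeros in that column are the intersection.
  x = 0: f ≡ 0 at y ∈ ∅; g ≡ 0 at y ∈ {9}; common: ∅.
  x = 1: f ≡ 0 at y ∈ {0, 8}; g ≡ 0 at y ∈ ∅; common: ∅.
  x = 2: f ≡ 0 at y ∈ {0, 4}; g ≡ 0 at y ∈ {8, 10}; common: ∅.
  x = 3: f ≡ 0 at y ∈ ∅; g ≡ 0 at y ∈ ∅; common: ∅.
  x = 4: f ≡ 0 at y ∈ {8, 10}; g ≡ 0 at y ∈ {3, 4}; common: ∅.
  x = 5: f ≡ 0 at y ∈ ∅; g ≡ 0 at y ∈ {3, 4}; common: ∅.
  x = 6: f ≡ 0 at y ∈ {3, 7}; g ≡ 0 at y ∈ ∅; common: ∅.
  x = 7: f ≡ 0 at y ∈ {7, 10}; g ≡ 0 at y ∈ {8, 10}; common: {10}.
  x = 8: f ≡ 0 at y ∈ ∅; g ≡ 0 at y ∈ ∅; common: ∅.
  x = 9: f ≡ 0 at y ∈ ∅; g ≡ 0 at y ∈ {9}; common: ∅.
  x = 10: f ≡ 0 at y ∈ ∅; g ≡ 0 at y ∈ {0, 7}; common: ∅.
Collecting: common zeros = {(7, 10)}, so the count is 1.
Comparison with the Bézout bound: 1 ≤ 4 = deg(f)·deg(g), as expected for curves with no common component (the affine F_11-count falls short of the bound because intersections may lie at infinity, over extension fields, or carry multiplicity).


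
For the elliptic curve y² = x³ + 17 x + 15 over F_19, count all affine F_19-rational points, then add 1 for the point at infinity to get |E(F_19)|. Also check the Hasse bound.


Affine points = {(2, 0), (3, 6), (3, 13), (5, 4), (5, 15), (8, 6), (8, 13), (9, 2), (9, 17), (10, 8), (10, 11), (12, 3), (12, 16), (13, 1), (13, 18), (15, 4), (15, 15), (17, 7), (17, 12), (18, 4), (18, 15)}; affine count = 21; |E(F_19)| = 22.

Discriminant check: Δ ∝ 4a³ + 27b² = 4·17³ + 27·15² = 4·4913 + 27·225 ≡ 1 (mod 19). Nonzero ⇒ E is nonsingular.
For each x ∈ F_19, compute rhs = x³ + 17·x + 15 mod 19, then count y ∈ F_19 with y² ≡ rhs.
  x = 0: rhs = 15, matching y values: none (0 points).
  x = 1: rhs = 14, matching y values: none (0 points).
  x = 2: rhs = 0, matching y values: 0 (1 points).
  x = 3: rhs = 17, matching y values: 6, 13 (2 points).
  x = 4: rhs = 14, matching y values: none (0 points).
  x = 5: rhs = 16, matching y values: 4, 15 (2 points).
  x = 6: rhs = 10, matching y values: none (0 points).
  x = 7: rhs = 2, matching y values: none (0 points).
  x = 8: rhs = 17, matching y values: 6, 13 (2 points).
  x = 9: rhs = 4, matching y values: 2, 17 (2 points).
  x = 10: rhs = 7, matching y values: 8, 11 (2 points).
  x = 11: rhs = 13, matching y values: none (0 points).
  x = 12: rhs = 9, matching y values: 3, 16 (2 points).
  x = 13: rhs = 1, matching y values: 1, 18 (2 points).
  x = 14: rhs = 14, matching y values: none (0 points).
  x = 15: rhs = 16, matching y values: 4, 15 (2 points).
  x = 16: rhs = 13, matching y values: none (0 points).
  x = 17: rhs = 11, matching y values: 7, 12 (2 points).
  x = 18: rhs = 16, matching y values: 4, 15 (2 points).
Total affine count: 21.
Full point count |E(F_19)| = 21 + 1 = 22.
Hasse bound: |22 − (19+1)| = |2| = 2 ≤ 2√19 ≈ 8.7178 ✓.


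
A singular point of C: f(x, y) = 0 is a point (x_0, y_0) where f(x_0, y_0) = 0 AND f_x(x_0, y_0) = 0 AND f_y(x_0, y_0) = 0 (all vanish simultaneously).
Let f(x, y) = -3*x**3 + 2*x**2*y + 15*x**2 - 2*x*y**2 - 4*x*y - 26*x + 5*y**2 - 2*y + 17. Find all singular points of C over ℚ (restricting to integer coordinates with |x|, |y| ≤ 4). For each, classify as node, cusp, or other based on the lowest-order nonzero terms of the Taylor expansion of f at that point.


Singular points: {(2, 1)}; classification: node.

Compute partial derivatives:
  f_x = -9*x**2 + 4*x*y + 30*x - 2*y**2 - 4*y - 26.
  f_y = 2*x**2 - 4*x*y - 4*x + 10*y - 2.
Scan x_0 ∈ {−4, ..., 4}. For each x_0, f_y(x_0, y) is a polynomial in y; find its integer roots y ∈ {−4, ..., 4}, then test f_x and f at those candidates.
  x = -4: f_y(-4, y) = 26*y + 46; no integer root y with |y| ≤ 4.
  x = -3: f_y(-3, y) = 22*y + 28; no integer root y with |y| ≤ 4.
  x = -2: f_y(-2, y) = 18*y + 14; no integer root y with |y| ≤ 4.
  x = -1: f_y(-1, y) = 14*y + 4; no integer root y with |y| ≤ 4.
  x = 0: f_y(0, y) = 10*y - 2; no integer root y with |y| ≤ 4.
  x = 1: f_y(1, y) = 6*y - 4; no integer root y with |y| ≤ 4.
  x = 2: f_y(2, y) = 2*y - 2; vanishes at y ∈ {1}. (2, 1): f_x = 0, f = 0 — SINGULAR.
  x = 3: f_y(3, y) = 4 - 2*y; vanishes at y ∈ {2}. (3, 2): f_x = -9 ≠ 0.
  x = 4: f_y(4, y) = 14 - 6*y; no integer root y with |y| ≤ 4.
Only singular point on the grid: (2, 1).
Classify: substitute x = 2 + u, y = 1 + v and expand: f = -3*u**3 + 2*u**2*v - u**2 - 2*u*v**2 + v**2.
No constant or linear terms (consistent with a singular point). Quadratic part: -u**2 + v**2. Cubic part: -3*u**3 + 2*u**2*v - 2*u*v**2.
The quadratic part v**2 - u**2 = (v − u)(v + u) splits into two distinct linear factors, so there are two distinct tangent lines y − 1 = ±(x − 2) — this is a node (ordinary double point).
Classification: node.


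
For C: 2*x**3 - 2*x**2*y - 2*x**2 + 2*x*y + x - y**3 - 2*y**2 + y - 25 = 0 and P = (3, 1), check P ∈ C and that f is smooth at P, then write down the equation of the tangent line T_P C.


Tangent line at P: 33*x - 18*y - 81 = 0.

Step 1: f(3, 1) = 0, so P lies on C.
Step 2: partial derivatives
  f_x(x, y) = 6*x**2 - 4*x*y - 4*x + 2*y + 1, f_y(x, y) = -2*x**2 + 2*x - 3*y**2 - 4*y + 1.
  f_x(P) = 33, f_y(P) = -18 (gradient nonzero, so P is smooth).
Step 3: tangent line at P: 33·(x − 3) + -18·(y − 1) = 0.
Expanding: 33*x - 18*y - 81 = 0.


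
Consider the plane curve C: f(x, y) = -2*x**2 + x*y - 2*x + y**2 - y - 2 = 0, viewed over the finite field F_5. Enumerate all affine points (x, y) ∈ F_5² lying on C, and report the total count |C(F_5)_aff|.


Affine F_5-points: {(0, 2), (0, 4), (1, 1), (1, 4)}; count = 4.

For each of the 25 pairs (x, y) ∈ F_5², evaluate f(x, y) mod 5. Record the zeros.
  x = 0: [0↦3, 1↦3, 2↦0, 3↦4, 4↦0]  zeros at y ∈ {2, 4}
  x = 1: [0↦4, 1↦0, 2↦3, 3↦3, 4↦0]  zeros at y ∈ {1, 4}
  x = 2: [0↦1, 1↦3, 2↦2, 3↦3, 4↦1]  zeros at y ∈ ∅
  x = 3: [0↦4, 1↦2, 2↦2, 3↦4, 4↦3]  zeros at y ∈ ∅
  x = 4: [0↦3, 1↦2, 2↦3, 3↦1, 4↦1]  zeros at y ∈ ∅
Collecting zeros: affine points = {(0, 2), (0, 4), (1, 1), (1, 4)}.
Total count |C(F_5)_aff| = 4.


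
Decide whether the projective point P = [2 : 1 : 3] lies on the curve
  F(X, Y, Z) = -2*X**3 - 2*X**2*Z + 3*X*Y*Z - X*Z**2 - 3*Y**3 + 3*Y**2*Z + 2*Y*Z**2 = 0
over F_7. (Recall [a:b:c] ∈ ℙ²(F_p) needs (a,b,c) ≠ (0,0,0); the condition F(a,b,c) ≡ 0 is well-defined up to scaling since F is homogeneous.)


F(2,1,3) ≡ 5 (mod 7); P is NOT on the curve.

Evaluate F(2, 1, 3) term-by-term (mod 7).
  -2*X**3 ↦ -2·8·1·1 = -16
  -2*X**2*Z ↦ -2·4·1·3 = -24
  3*X*Y*Z ↦ 3·2·1·3 = 18
  -X*Z**2 ↦ -1·2·1·9 = -18
  -3*Y**3 ↦ -3·1·1·1 = -3
  3*Y**2*Z ↦ 3·1·1·3 = 9
  2*Y*Z**2 ↦ 2·1·1·9 = 18
Sum: F(2, 1, 3) = (-16) + (-24) + (18) + (-18) + (-3) + (9) + (18) = -16.
Reducing mod 7: -16 ≡ 5 (mod 7).
Since F(a, b, c) ≡ 5 ≠ 0 (mod 7), P does NOT lie on the curve.


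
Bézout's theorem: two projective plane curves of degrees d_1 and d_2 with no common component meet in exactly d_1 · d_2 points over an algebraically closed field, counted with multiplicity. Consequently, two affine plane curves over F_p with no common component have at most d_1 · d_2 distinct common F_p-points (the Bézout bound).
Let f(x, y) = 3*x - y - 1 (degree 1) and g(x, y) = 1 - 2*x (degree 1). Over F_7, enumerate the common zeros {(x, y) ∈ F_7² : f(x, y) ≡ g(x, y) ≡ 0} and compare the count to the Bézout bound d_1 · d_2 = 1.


Common zeros: {(4, 4)}; count = 1; Bézout bound = 1.

deg(f) = 1, deg(g) = 1, so Bézout bound = 1.
Scan x ∈ F_7. For each x, list the y ∈ F_7 with f(x, y) ≡ 0 and those with g(x, y) ≡ 0 (mod 7); the common zeros in that column are the intersection.
  x = 0: f ≡ 0 at y ∈ {6}; g ≡ 0 at y ∈ ∅; common: ∅.
  x = 1: f ≡ 0 at y ∈ {2}; g ≡ 0 at y ∈ ∅; common: ∅.
  x = 2: f ≡ 0 at y ∈ {5}; g ≡ 0 at y ∈ ∅; common: ∅.
  x = 3: f ≡ 0 at y ∈ {1}; g ≡ 0 at y ∈ ∅; common: ∅.
  x = 4: f ≡ 0 at y ∈ {4}; g ≡ 0 at y ∈ {0, 1, 2, 3, 4, 5, 6}; common: {4}.
  x = 5: f ≡ 0 at y ∈ {0}; g ≡ 0 at y ∈ ∅; common: ∅.
  x = 6: f ≡ 0 at y ∈ {3}; g ≡ 0 at y ∈ ∅; common: ∅.
Collecting: common zeros = {(4, 4)}, so the count is 1.
Comparison with the Bézout bound: 1 ≤ 1 = deg(f)·deg(g), as expected for curves with no common component (the bound is attained).


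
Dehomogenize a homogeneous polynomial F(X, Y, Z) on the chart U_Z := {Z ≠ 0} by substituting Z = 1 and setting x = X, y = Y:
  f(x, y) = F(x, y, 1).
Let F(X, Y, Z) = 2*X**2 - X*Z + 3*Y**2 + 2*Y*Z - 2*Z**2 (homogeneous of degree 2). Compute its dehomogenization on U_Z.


f(x, y) = 2*x**2 - x + 3*y**2 + 2*y - 2

On U_Z we set Z = 1. Each monomial c·X^i·Y^j·Z^k in F becomes c·x^i·y^j·1^k = c·x^i·y^j.
Substituting Z = 1: F(X, Y, 1) = 2*x**2 - x + 3*y**2 + 2*y - 2.
Note: deg(f) ≤ deg(F) = 2; strict inequality happens when F is divisible by Z (lost terms).


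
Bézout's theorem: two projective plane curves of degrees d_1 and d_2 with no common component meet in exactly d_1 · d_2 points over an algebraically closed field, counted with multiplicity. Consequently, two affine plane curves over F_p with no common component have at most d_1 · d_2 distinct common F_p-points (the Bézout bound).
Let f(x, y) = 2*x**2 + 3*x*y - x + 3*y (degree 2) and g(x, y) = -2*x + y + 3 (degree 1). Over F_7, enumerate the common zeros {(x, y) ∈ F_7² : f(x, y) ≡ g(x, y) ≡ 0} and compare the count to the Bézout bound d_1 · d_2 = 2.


Common zeros: ∅; count = 0; Bézout bound = 2.

deg(f) = 2, deg(g) = 1, so Bézout bound = 2.
Scan x ∈ F_7. For each x, list the y ∈ F_7 with f(x, y) ≡ 0 and those with g(x, y) ≡ 0 (mod 7); the common zeros in that column are the intersection.
  x = 0: f ≡ 0 at y ∈ {0}; g ≡ 0 at y ∈ {4}; common: ∅.
  x = 1: f ≡ 0 at y ∈ {1}; g ≡ 0 at y ∈ {6}; common: ∅.
  x = 2: f ≡ 0 at y ∈ {4}; g ≡ 0 at y ∈ {1}; common: ∅.
  x = 3: f ≡ 0 at y ∈ {4}; g ≡ 0 at y ∈ {3}; common: ∅.
  x = 4: f ≡ 0 at y ∈ {0}; g ≡ 0 at y ∈ {5}; common: ∅.
  x = 5: f ≡ 0 at y ∈ {1}; g ≡ 0 at y ∈ {0}; common: ∅.
  x = 6: f ≡ 0 at y ∈ ∅; g ≡ 0 at y ∈ {2}; common: ∅.
Collecting: common zeros = ∅, so the count is 0.
Comparison with the Bézout bound: 0 ≤ 2 = deg(f)·deg(g), as expected for curves with no common component (the affine F_7-count falls short of the bound because intersections may lie at infinity, over extension fields, or carry multiplicity).
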